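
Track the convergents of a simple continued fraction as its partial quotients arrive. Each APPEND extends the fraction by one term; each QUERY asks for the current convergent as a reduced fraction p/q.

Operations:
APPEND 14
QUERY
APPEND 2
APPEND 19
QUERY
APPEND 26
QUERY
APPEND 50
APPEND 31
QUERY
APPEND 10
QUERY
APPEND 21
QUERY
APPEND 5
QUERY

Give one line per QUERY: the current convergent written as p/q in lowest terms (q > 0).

APPEND 14: p_0 = 14·1 + 0 = 14, q_0 = 14·0 + 1 = 1 → 14/1
APPEND 2: p_1 = 2·14 + 1 = 29, q_1 = 2·1 + 0 = 2 → 29/2
APPEND 19: p_2 = 19·29 + 14 = 565, q_2 = 19·2 + 1 = 39 → 565/39
APPEND 26: p_3 = 26·565 + 29 = 14719, q_3 = 26·39 + 2 = 1016 → 14719/1016
APPEND 50: p_4 = 50·14719 + 565 = 736515, q_4 = 50·1016 + 39 = 50839 → 736515/50839
APPEND 31: p_5 = 31·736515 + 14719 = 22846684, q_5 = 31·50839 + 1016 = 1577025 → 22846684/1577025
APPEND 10: p_6 = 10·22846684 + 736515 = 229203355, q_6 = 10·1577025 + 50839 = 15821089 → 229203355/15821089
APPEND 21: p_7 = 21·229203355 + 22846684 = 4836117139, q_7 = 21·15821089 + 1577025 = 333819894 → 4836117139/333819894
APPEND 5: p_8 = 5·4836117139 + 229203355 = 24409789050, q_8 = 5·333819894 + 15821089 = 1684920559 → 24409789050/1684920559

14/1
565/39
14719/1016
22846684/1577025
229203355/15821089
4836117139/333819894
24409789050/1684920559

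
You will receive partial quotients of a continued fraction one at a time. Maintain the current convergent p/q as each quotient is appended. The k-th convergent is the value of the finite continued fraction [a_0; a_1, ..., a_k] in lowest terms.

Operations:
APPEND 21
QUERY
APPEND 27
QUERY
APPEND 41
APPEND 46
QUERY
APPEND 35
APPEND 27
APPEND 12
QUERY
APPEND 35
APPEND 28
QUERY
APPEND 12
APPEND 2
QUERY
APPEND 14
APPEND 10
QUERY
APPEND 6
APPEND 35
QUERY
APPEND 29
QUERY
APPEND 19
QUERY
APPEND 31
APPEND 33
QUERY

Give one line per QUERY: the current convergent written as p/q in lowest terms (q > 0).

21/1
568/27
1072782/50995
12223344059/581040165
12019533993099/571351995073
301346014873835/14324569230747
43936420501614415/2088530347713697
9423307486544233595/447939623592280392
273543899140241134803/13002987686840261845
5206757391151125794852/247504705673557255447
5340746517210380771376947/253873917203388358218613

APPEND 21: p_0 = 21·1 + 0 = 21, q_0 = 21·0 + 1 = 1 → 21/1
APPEND 27: p_1 = 27·21 + 1 = 568, q_1 = 27·1 + 0 = 27 → 568/27
APPEND 41: p_2 = 41·568 + 21 = 23309, q_2 = 41·27 + 1 = 1108 → 23309/1108
APPEND 46: p_3 = 46·23309 + 568 = 1072782, q_3 = 46·1108 + 27 = 50995 → 1072782/50995
APPEND 35: p_4 = 35·1072782 + 23309 = 37570679, q_4 = 35·50995 + 1108 = 1785933 → 37570679/1785933
APPEND 27: p_5 = 27·37570679 + 1072782 = 1015481115, q_5 = 27·1785933 + 50995 = 48271186 → 1015481115/48271186
APPEND 12: p_6 = 12·1015481115 + 37570679 = 12223344059, q_6 = 12·48271186 + 1785933 = 581040165 → 12223344059/581040165
APPEND 35: p_7 = 35·12223344059 + 1015481115 = 428832523180, q_7 = 35·581040165 + 48271186 = 20384676961 → 428832523180/20384676961
APPEND 28: p_8 = 28·428832523180 + 12223344059 = 12019533993099, q_8 = 28·20384676961 + 581040165 = 571351995073 → 12019533993099/571351995073
APPEND 12: p_9 = 12·12019533993099 + 428832523180 = 144663240440368, q_9 = 12·571351995073 + 20384676961 = 6876608617837 → 144663240440368/6876608617837
APPEND 2: p_10 = 2·144663240440368 + 12019533993099 = 301346014873835, q_10 = 2·6876608617837 + 571351995073 = 14324569230747 → 301346014873835/14324569230747
APPEND 14: p_11 = 14·301346014873835 + 144663240440368 = 4363507448674058, q_11 = 14·14324569230747 + 6876608617837 = 207420577848295 → 4363507448674058/207420577848295
APPEND 10: p_12 = 10·4363507448674058 + 301346014873835 = 43936420501614415, q_12 = 10·207420577848295 + 14324569230747 = 2088530347713697 → 43936420501614415/2088530347713697
APPEND 6: p_13 = 6·43936420501614415 + 4363507448674058 = 267982030458360548, q_13 = 6·2088530347713697 + 207420577848295 = 12738602664130477 → 267982030458360548/12738602664130477
APPEND 35: p_14 = 35·267982030458360548 + 43936420501614415 = 9423307486544233595, q_14 = 35·12738602664130477 + 2088530347713697 = 447939623592280392 → 9423307486544233595/447939623592280392
APPEND 29: p_15 = 29·9423307486544233595 + 267982030458360548 = 273543899140241134803, q_15 = 29·447939623592280392 + 12738602664130477 = 13002987686840261845 → 273543899140241134803/13002987686840261845
APPEND 19: p_16 = 19·273543899140241134803 + 9423307486544233595 = 5206757391151125794852, q_16 = 19·13002987686840261845 + 447939623592280392 = 247504705673557255447 → 5206757391151125794852/247504705673557255447
APPEND 31: p_17 = 31·5206757391151125794852 + 273543899140241134803 = 161683023024825140775215, q_17 = 31·247504705673557255447 + 13002987686840261845 = 7685648863567115180702 → 161683023024825140775215/7685648863567115180702
APPEND 33: p_18 = 33·161683023024825140775215 + 5206757391151125794852 = 5340746517210380771376947, q_18 = 33·7685648863567115180702 + 247504705673557255447 = 253873917203388358218613 → 5340746517210380771376947/253873917203388358218613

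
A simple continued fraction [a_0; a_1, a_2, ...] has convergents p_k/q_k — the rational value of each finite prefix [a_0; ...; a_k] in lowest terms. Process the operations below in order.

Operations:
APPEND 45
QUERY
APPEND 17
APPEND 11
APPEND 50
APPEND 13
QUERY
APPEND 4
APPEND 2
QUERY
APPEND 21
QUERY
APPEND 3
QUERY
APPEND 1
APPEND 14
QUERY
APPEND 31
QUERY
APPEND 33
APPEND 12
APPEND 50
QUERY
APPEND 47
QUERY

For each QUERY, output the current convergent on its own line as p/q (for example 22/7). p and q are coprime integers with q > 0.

APPEND 45: p_0 = 45·1 + 0 = 45, q_0 = 45·0 + 1 = 1 → 45/1
APPEND 17: p_1 = 17·45 + 1 = 766, q_1 = 17·1 + 0 = 17 → 766/17
APPEND 11: p_2 = 11·766 + 45 = 8471, q_2 = 11·17 + 1 = 188 → 8471/188
APPEND 50: p_3 = 50·8471 + 766 = 424316, q_3 = 50·188 + 17 = 9417 → 424316/9417
APPEND 13: p_4 = 13·424316 + 8471 = 5524579, q_4 = 13·9417 + 188 = 122609 → 5524579/122609
APPEND 4: p_5 = 4·5524579 + 424316 = 22522632, q_5 = 4·122609 + 9417 = 499853 → 22522632/499853
APPEND 2: p_6 = 2·22522632 + 5524579 = 50569843, q_6 = 2·499853 + 122609 = 1122315 → 50569843/1122315
APPEND 21: p_7 = 21·50569843 + 22522632 = 1084489335, q_7 = 21·1122315 + 499853 = 24068468 → 1084489335/24068468
APPEND 3: p_8 = 3·1084489335 + 50569843 = 3304037848, q_8 = 3·24068468 + 1122315 = 73327719 → 3304037848/73327719
APPEND 1: p_9 = 1·3304037848 + 1084489335 = 4388527183, q_9 = 1·73327719 + 24068468 = 97396187 → 4388527183/97396187
APPEND 14: p_10 = 14·4388527183 + 3304037848 = 64743418410, q_10 = 14·97396187 + 73327719 = 1436874337 → 64743418410/1436874337
APPEND 31: p_11 = 31·64743418410 + 4388527183 = 2011434497893, q_11 = 31·1436874337 + 97396187 = 44640500634 → 2011434497893/44640500634
APPEND 33: p_12 = 33·2011434497893 + 64743418410 = 66442081848879, q_12 = 33·44640500634 + 1436874337 = 1474573395259 → 66442081848879/1474573395259
APPEND 12: p_13 = 12·66442081848879 + 2011434497893 = 799316416684441, q_13 = 12·1474573395259 + 44640500634 = 17739521243742 → 799316416684441/17739521243742
APPEND 50: p_14 = 50·799316416684441 + 66442081848879 = 40032262916070929, q_14 = 50·17739521243742 + 1474573395259 = 888450635582359 → 40032262916070929/888450635582359
APPEND 47: p_15 = 47·40032262916070929 + 799316416684441 = 1882315673472018104, q_15 = 47·888450635582359 + 17739521243742 = 41774919393614615 → 1882315673472018104/41774919393614615

45/1
5524579/122609
50569843/1122315
1084489335/24068468
3304037848/73327719
64743418410/1436874337
2011434497893/44640500634
40032262916070929/888450635582359
1882315673472018104/41774919393614615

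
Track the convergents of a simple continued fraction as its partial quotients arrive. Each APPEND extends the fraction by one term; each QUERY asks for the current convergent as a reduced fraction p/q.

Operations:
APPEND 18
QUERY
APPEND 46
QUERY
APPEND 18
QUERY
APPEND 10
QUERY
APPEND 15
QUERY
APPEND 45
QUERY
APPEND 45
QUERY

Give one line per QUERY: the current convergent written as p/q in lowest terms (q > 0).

18/1
829/46
14940/829
150229/8336
2268375/125869
102227104/5672441
4602488055/255385714

APPEND 18: p_0 = 18·1 + 0 = 18, q_0 = 18·0 + 1 = 1 → 18/1
APPEND 46: p_1 = 46·18 + 1 = 829, q_1 = 46·1 + 0 = 46 → 829/46
APPEND 18: p_2 = 18·829 + 18 = 14940, q_2 = 18·46 + 1 = 829 → 14940/829
APPEND 10: p_3 = 10·14940 + 829 = 150229, q_3 = 10·829 + 46 = 8336 → 150229/8336
APPEND 15: p_4 = 15·150229 + 14940 = 2268375, q_4 = 15·8336 + 829 = 125869 → 2268375/125869
APPEND 45: p_5 = 45·2268375 + 150229 = 102227104, q_5 = 45·125869 + 8336 = 5672441 → 102227104/5672441
APPEND 45: p_6 = 45·102227104 + 2268375 = 4602488055, q_6 = 45·5672441 + 125869 = 255385714 → 4602488055/255385714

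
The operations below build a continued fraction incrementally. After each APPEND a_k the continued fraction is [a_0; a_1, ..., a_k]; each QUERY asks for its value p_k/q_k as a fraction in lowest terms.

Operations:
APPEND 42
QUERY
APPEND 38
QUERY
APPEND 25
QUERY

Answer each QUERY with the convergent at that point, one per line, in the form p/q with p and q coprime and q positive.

APPEND 42: p_0 = 42·1 + 0 = 42, q_0 = 42·0 + 1 = 1 → 42/1
APPEND 38: p_1 = 38·42 + 1 = 1597, q_1 = 38·1 + 0 = 38 → 1597/38
APPEND 25: p_2 = 25·1597 + 42 = 39967, q_2 = 25·38 + 1 = 951 → 39967/951

42/1
1597/38
39967/951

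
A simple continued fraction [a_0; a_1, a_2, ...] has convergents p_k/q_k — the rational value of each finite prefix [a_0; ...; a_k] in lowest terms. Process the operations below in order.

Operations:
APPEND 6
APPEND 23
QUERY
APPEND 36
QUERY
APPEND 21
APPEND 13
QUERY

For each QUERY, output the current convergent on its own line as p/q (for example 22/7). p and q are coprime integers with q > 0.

139/23
5010/829
1374547/227445

APPEND 6: p_0 = 6·1 + 0 = 6, q_0 = 6·0 + 1 = 1 → 6/1
APPEND 23: p_1 = 23·6 + 1 = 139, q_1 = 23·1 + 0 = 23 → 139/23
APPEND 36: p_2 = 36·139 + 6 = 5010, q_2 = 36·23 + 1 = 829 → 5010/829
APPEND 21: p_3 = 21·5010 + 139 = 105349, q_3 = 21·829 + 23 = 17432 → 105349/17432
APPEND 13: p_4 = 13·105349 + 5010 = 1374547, q_4 = 13·17432 + 829 = 227445 → 1374547/227445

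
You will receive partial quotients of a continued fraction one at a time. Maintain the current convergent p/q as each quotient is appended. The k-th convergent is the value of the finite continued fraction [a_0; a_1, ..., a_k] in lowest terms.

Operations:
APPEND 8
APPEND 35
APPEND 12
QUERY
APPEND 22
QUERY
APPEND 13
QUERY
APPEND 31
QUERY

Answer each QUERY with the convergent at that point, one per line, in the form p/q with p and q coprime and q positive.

APPEND 8: p_0 = 8·1 + 0 = 8, q_0 = 8·0 + 1 = 1 → 8/1
APPEND 35: p_1 = 35·8 + 1 = 281, q_1 = 35·1 + 0 = 35 → 281/35
APPEND 12: p_2 = 12·281 + 8 = 3380, q_2 = 12·35 + 1 = 421 → 3380/421
APPEND 22: p_3 = 22·3380 + 281 = 74641, q_3 = 22·421 + 35 = 9297 → 74641/9297
APPEND 13: p_4 = 13·74641 + 3380 = 973713, q_4 = 13·9297 + 421 = 121282 → 973713/121282
APPEND 31: p_5 = 31·973713 + 74641 = 30259744, q_5 = 31·121282 + 9297 = 3769039 → 30259744/3769039

3380/421
74641/9297
973713/121282
30259744/3769039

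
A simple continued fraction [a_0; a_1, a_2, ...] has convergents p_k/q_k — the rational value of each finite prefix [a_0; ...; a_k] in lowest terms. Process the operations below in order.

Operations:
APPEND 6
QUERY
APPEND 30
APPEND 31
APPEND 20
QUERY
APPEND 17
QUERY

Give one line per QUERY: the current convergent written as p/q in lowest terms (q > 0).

6/1
112521/18650
1918474/317981

APPEND 6: p_0 = 6·1 + 0 = 6, q_0 = 6·0 + 1 = 1 → 6/1
APPEND 30: p_1 = 30·6 + 1 = 181, q_1 = 30·1 + 0 = 30 → 181/30
APPEND 31: p_2 = 31·181 + 6 = 5617, q_2 = 31·30 + 1 = 931 → 5617/931
APPEND 20: p_3 = 20·5617 + 181 = 112521, q_3 = 20·931 + 30 = 18650 → 112521/18650
APPEND 17: p_4 = 17·112521 + 5617 = 1918474, q_4 = 17·18650 + 931 = 317981 → 1918474/317981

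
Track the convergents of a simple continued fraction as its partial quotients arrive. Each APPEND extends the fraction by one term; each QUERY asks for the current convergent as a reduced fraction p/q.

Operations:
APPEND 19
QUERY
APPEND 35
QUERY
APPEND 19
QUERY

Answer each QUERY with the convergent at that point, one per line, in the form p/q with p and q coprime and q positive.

APPEND 19: p_0 = 19·1 + 0 = 19, q_0 = 19·0 + 1 = 1 → 19/1
APPEND 35: p_1 = 35·19 + 1 = 666, q_1 = 35·1 + 0 = 35 → 666/35
APPEND 19: p_2 = 19·666 + 19 = 12673, q_2 = 19·35 + 1 = 666 → 12673/666

19/1
666/35
12673/666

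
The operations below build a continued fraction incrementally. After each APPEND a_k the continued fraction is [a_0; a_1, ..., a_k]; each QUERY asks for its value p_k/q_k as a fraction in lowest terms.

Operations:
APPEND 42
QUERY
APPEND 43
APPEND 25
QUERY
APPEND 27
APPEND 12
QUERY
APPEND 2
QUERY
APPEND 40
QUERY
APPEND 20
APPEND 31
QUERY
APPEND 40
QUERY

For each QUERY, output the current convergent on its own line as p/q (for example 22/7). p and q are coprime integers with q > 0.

42/1
45217/1076
14717209/350216
30657084/729527
1241000569/29531296
771611722953/18361550153
30889319586584/735053361567

APPEND 42: p_0 = 42·1 + 0 = 42, q_0 = 42·0 + 1 = 1 → 42/1
APPEND 43: p_1 = 43·42 + 1 = 1807, q_1 = 43·1 + 0 = 43 → 1807/43
APPEND 25: p_2 = 25·1807 + 42 = 45217, q_2 = 25·43 + 1 = 1076 → 45217/1076
APPEND 27: p_3 = 27·45217 + 1807 = 1222666, q_3 = 27·1076 + 43 = 29095 → 1222666/29095
APPEND 12: p_4 = 12·1222666 + 45217 = 14717209, q_4 = 12·29095 + 1076 = 350216 → 14717209/350216
APPEND 2: p_5 = 2·14717209 + 1222666 = 30657084, q_5 = 2·350216 + 29095 = 729527 → 30657084/729527
APPEND 40: p_6 = 40·30657084 + 14717209 = 1241000569, q_6 = 40·729527 + 350216 = 29531296 → 1241000569/29531296
APPEND 20: p_7 = 20·1241000569 + 30657084 = 24850668464, q_7 = 20·29531296 + 729527 = 591355447 → 24850668464/591355447
APPEND 31: p_8 = 31·24850668464 + 1241000569 = 771611722953, q_8 = 31·591355447 + 29531296 = 18361550153 → 771611722953/18361550153
APPEND 40: p_9 = 40·771611722953 + 24850668464 = 30889319586584, q_9 = 40·18361550153 + 591355447 = 735053361567 → 30889319586584/735053361567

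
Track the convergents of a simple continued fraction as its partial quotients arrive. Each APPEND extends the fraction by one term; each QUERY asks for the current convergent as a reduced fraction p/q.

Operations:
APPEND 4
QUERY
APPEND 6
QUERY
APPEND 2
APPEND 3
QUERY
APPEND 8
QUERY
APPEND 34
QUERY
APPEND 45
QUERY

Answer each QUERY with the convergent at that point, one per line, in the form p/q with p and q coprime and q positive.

4/1
25/6
187/45
1550/373
52887/12727
2381465/573088

APPEND 4: p_0 = 4·1 + 0 = 4, q_0 = 4·0 + 1 = 1 → 4/1
APPEND 6: p_1 = 6·4 + 1 = 25, q_1 = 6·1 + 0 = 6 → 25/6
APPEND 2: p_2 = 2·25 + 4 = 54, q_2 = 2·6 + 1 = 13 → 54/13
APPEND 3: p_3 = 3·54 + 25 = 187, q_3 = 3·13 + 6 = 45 → 187/45
APPEND 8: p_4 = 8·187 + 54 = 1550, q_4 = 8·45 + 13 = 373 → 1550/373
APPEND 34: p_5 = 34·1550 + 187 = 52887, q_5 = 34·373 + 45 = 12727 → 52887/12727
APPEND 45: p_6 = 45·52887 + 1550 = 2381465, q_6 = 45·12727 + 373 = 573088 → 2381465/573088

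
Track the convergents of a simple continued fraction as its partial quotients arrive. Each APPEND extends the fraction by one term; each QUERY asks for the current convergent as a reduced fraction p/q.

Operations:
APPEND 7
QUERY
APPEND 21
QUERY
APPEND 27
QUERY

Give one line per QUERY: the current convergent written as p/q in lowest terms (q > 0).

APPEND 7: p_0 = 7·1 + 0 = 7, q_0 = 7·0 + 1 = 1 → 7/1
APPEND 21: p_1 = 21·7 + 1 = 148, q_1 = 21·1 + 0 = 21 → 148/21
APPEND 27: p_2 = 27·148 + 7 = 4003, q_2 = 27·21 + 1 = 568 → 4003/568

7/1
148/21
4003/568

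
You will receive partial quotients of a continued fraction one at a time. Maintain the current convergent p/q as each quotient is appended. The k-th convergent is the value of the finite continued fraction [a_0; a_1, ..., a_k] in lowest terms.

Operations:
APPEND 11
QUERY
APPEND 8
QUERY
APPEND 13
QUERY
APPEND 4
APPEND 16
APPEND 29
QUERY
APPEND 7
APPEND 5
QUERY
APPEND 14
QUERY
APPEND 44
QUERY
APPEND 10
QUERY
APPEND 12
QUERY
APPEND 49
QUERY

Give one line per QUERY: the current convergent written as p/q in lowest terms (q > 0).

APPEND 11: p_0 = 11·1 + 0 = 11, q_0 = 11·0 + 1 = 1 → 11/1
APPEND 8: p_1 = 8·11 + 1 = 89, q_1 = 8·1 + 0 = 8 → 89/8
APPEND 13: p_2 = 13·89 + 11 = 1168, q_2 = 13·8 + 1 = 105 → 1168/105
APPEND 4: p_3 = 4·1168 + 89 = 4761, q_3 = 4·105 + 8 = 428 → 4761/428
APPEND 16: p_4 = 16·4761 + 1168 = 77344, q_4 = 16·428 + 105 = 6953 → 77344/6953
APPEND 29: p_5 = 29·77344 + 4761 = 2247737, q_5 = 29·6953 + 428 = 202065 → 2247737/202065
APPEND 7: p_6 = 7·2247737 + 77344 = 15811503, q_6 = 7·202065 + 6953 = 1421408 → 15811503/1421408
APPEND 5: p_7 = 5·15811503 + 2247737 = 81305252, q_7 = 5·1421408 + 202065 = 7309105 → 81305252/7309105
APPEND 14: p_8 = 14·81305252 + 15811503 = 1154085031, q_8 = 14·7309105 + 1421408 = 103748878 → 1154085031/103748878
APPEND 44: p_9 = 44·1154085031 + 81305252 = 50861046616, q_9 = 44·103748878 + 7309105 = 4572259737 → 50861046616/4572259737
APPEND 10: p_10 = 10·50861046616 + 1154085031 = 509764551191, q_10 = 10·4572259737 + 103748878 = 45826346248 → 509764551191/45826346248
APPEND 12: p_11 = 12·509764551191 + 50861046616 = 6168035660908, q_11 = 12·45826346248 + 4572259737 = 554488414713 → 6168035660908/554488414713
APPEND 49: p_12 = 49·6168035660908 + 509764551191 = 302743511935683, q_12 = 49·554488414713 + 45826346248 = 27215758667185 → 302743511935683/27215758667185

11/1
89/8
1168/105
2247737/202065
81305252/7309105
1154085031/103748878
50861046616/4572259737
509764551191/45826346248
6168035660908/554488414713
302743511935683/27215758667185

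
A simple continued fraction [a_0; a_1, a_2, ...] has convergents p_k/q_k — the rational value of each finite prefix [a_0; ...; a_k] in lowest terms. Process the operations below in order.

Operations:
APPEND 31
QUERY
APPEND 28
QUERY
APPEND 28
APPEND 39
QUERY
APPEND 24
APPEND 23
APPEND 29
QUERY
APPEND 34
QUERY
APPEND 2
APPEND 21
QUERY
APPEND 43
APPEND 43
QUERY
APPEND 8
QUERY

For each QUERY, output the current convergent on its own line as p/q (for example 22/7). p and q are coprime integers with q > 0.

APPEND 31: p_0 = 31·1 + 0 = 31, q_0 = 31·0 + 1 = 1 → 31/1
APPEND 28: p_1 = 28·31 + 1 = 869, q_1 = 28·1 + 0 = 28 → 869/28
APPEND 28: p_2 = 28·869 + 31 = 24363, q_2 = 28·28 + 1 = 785 → 24363/785
APPEND 39: p_3 = 39·24363 + 869 = 951026, q_3 = 39·785 + 28 = 30643 → 951026/30643
APPEND 24: p_4 = 24·951026 + 24363 = 22848987, q_4 = 24·30643 + 785 = 736217 → 22848987/736217
APPEND 23: p_5 = 23·22848987 + 951026 = 526477727, q_5 = 23·736217 + 30643 = 16963634 → 526477727/16963634
APPEND 29: p_6 = 29·526477727 + 22848987 = 15290703070, q_6 = 29·16963634 + 736217 = 492681603 → 15290703070/492681603
APPEND 34: p_7 = 34·15290703070 + 526477727 = 520410382107, q_7 = 34·492681603 + 16963634 = 16768138136 → 520410382107/16768138136
APPEND 2: p_8 = 2·520410382107 + 15290703070 = 1056111467284, q_8 = 2·16768138136 + 492681603 = 34028957875 → 1056111467284/34028957875
APPEND 21: p_9 = 21·1056111467284 + 520410382107 = 22698751195071, q_9 = 21·34028957875 + 16768138136 = 731376253511 → 22698751195071/731376253511
APPEND 43: p_10 = 43·22698751195071 + 1056111467284 = 977102412855337, q_10 = 43·731376253511 + 34028957875 = 31483207858848 → 977102412855337/31483207858848
APPEND 43: p_11 = 43·977102412855337 + 22698751195071 = 42038102503974562, q_11 = 43·31483207858848 + 731376253511 = 1354509314183975 → 42038102503974562/1354509314183975
APPEND 8: p_12 = 8·42038102503974562 + 977102412855337 = 337281922444651833, q_12 = 8·1354509314183975 + 31483207858848 = 10867557721330648 → 337281922444651833/10867557721330648

31/1
869/28
951026/30643
15290703070/492681603
520410382107/16768138136
22698751195071/731376253511
42038102503974562/1354509314183975
337281922444651833/10867557721330648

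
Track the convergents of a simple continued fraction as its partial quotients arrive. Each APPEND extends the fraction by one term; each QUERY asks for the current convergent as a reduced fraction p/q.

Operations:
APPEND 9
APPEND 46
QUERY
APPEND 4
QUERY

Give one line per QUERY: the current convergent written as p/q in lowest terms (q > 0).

415/46
1669/185

APPEND 9: p_0 = 9·1 + 0 = 9, q_0 = 9·0 + 1 = 1 → 9/1
APPEND 46: p_1 = 46·9 + 1 = 415, q_1 = 46·1 + 0 = 46 → 415/46
APPEND 4: p_2 = 4·415 + 9 = 1669, q_2 = 4·46 + 1 = 185 → 1669/185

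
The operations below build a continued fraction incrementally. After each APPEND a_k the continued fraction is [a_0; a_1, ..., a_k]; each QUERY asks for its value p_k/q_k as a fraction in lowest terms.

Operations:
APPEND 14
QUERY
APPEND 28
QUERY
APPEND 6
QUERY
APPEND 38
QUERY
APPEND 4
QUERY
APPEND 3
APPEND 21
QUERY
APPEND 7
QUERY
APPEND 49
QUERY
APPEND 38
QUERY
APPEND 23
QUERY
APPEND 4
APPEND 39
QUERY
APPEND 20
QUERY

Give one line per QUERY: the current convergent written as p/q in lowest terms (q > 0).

14/1
393/28
2372/169
90529/6450
364488/25969
25228341/1797466
177782380/12666619
8736564961/622461797
332167250898/23666214905
7648583335615/544945404612
1213782106476577/86479410905379
24306568630124898/1731791665940933

APPEND 14: p_0 = 14·1 + 0 = 14, q_0 = 14·0 + 1 = 1 → 14/1
APPEND 28: p_1 = 28·14 + 1 = 393, q_1 = 28·1 + 0 = 28 → 393/28
APPEND 6: p_2 = 6·393 + 14 = 2372, q_2 = 6·28 + 1 = 169 → 2372/169
APPEND 38: p_3 = 38·2372 + 393 = 90529, q_3 = 38·169 + 28 = 6450 → 90529/6450
APPEND 4: p_4 = 4·90529 + 2372 = 364488, q_4 = 4·6450 + 169 = 25969 → 364488/25969
APPEND 3: p_5 = 3·364488 + 90529 = 1183993, q_5 = 3·25969 + 6450 = 84357 → 1183993/84357
APPEND 21: p_6 = 21·1183993 + 364488 = 25228341, q_6 = 21·84357 + 25969 = 1797466 → 25228341/1797466
APPEND 7: p_7 = 7·25228341 + 1183993 = 177782380, q_7 = 7·1797466 + 84357 = 12666619 → 177782380/12666619
APPEND 49: p_8 = 49·177782380 + 25228341 = 8736564961, q_8 = 49·12666619 + 1797466 = 622461797 → 8736564961/622461797
APPEND 38: p_9 = 38·8736564961 + 177782380 = 332167250898, q_9 = 38·622461797 + 12666619 = 23666214905 → 332167250898/23666214905
APPEND 23: p_10 = 23·332167250898 + 8736564961 = 7648583335615, q_10 = 23·23666214905 + 622461797 = 544945404612 → 7648583335615/544945404612
APPEND 4: p_11 = 4·7648583335615 + 332167250898 = 30926500593358, q_11 = 4·544945404612 + 23666214905 = 2203447833353 → 30926500593358/2203447833353
APPEND 39: p_12 = 39·30926500593358 + 7648583335615 = 1213782106476577, q_12 = 39·2203447833353 + 544945404612 = 86479410905379 → 1213782106476577/86479410905379
APPEND 20: p_13 = 20·1213782106476577 + 30926500593358 = 24306568630124898, q_13 = 20·86479410905379 + 2203447833353 = 1731791665940933 → 24306568630124898/1731791665940933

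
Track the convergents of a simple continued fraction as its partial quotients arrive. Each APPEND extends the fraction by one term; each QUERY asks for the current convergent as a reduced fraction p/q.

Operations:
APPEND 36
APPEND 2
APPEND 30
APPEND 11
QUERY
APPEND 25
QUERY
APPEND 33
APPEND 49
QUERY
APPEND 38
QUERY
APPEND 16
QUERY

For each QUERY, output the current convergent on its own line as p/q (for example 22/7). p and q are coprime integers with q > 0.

APPEND 36: p_0 = 36·1 + 0 = 36, q_0 = 36·0 + 1 = 1 → 36/1
APPEND 2: p_1 = 2·36 + 1 = 73, q_1 = 2·1 + 0 = 2 → 73/2
APPEND 30: p_2 = 30·73 + 36 = 2226, q_2 = 30·2 + 1 = 61 → 2226/61
APPEND 11: p_3 = 11·2226 + 73 = 24559, q_3 = 11·61 + 2 = 673 → 24559/673
APPEND 25: p_4 = 25·24559 + 2226 = 616201, q_4 = 25·673 + 61 = 16886 → 616201/16886
APPEND 33: p_5 = 33·616201 + 24559 = 20359192, q_5 = 33·16886 + 673 = 557911 → 20359192/557911
APPEND 49: p_6 = 49·20359192 + 616201 = 998216609, q_6 = 49·557911 + 16886 = 27354525 → 998216609/27354525
APPEND 38: p_7 = 38·998216609 + 20359192 = 37952590334, q_7 = 38·27354525 + 557911 = 1040029861 → 37952590334/1040029861
APPEND 16: p_8 = 16·37952590334 + 998216609 = 608239661953, q_8 = 16·1040029861 + 27354525 = 16667832301 → 608239661953/16667832301

24559/673
616201/16886
998216609/27354525
37952590334/1040029861
608239661953/16667832301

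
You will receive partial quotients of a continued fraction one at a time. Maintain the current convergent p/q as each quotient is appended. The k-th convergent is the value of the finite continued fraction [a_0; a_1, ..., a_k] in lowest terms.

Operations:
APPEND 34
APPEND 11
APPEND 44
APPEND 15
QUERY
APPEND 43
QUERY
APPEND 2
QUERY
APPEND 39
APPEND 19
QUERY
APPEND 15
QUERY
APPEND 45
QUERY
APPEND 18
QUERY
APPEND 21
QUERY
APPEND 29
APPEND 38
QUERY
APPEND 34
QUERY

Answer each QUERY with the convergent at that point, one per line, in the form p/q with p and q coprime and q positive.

APPEND 34: p_0 = 34·1 + 0 = 34, q_0 = 34·0 + 1 = 1 → 34/1
APPEND 11: p_1 = 11·34 + 1 = 375, q_1 = 11·1 + 0 = 11 → 375/11
APPEND 44: p_2 = 44·375 + 34 = 16534, q_2 = 44·11 + 1 = 485 → 16534/485
APPEND 15: p_3 = 15·16534 + 375 = 248385, q_3 = 15·485 + 11 = 7286 → 248385/7286
APPEND 43: p_4 = 43·248385 + 16534 = 10697089, q_4 = 43·7286 + 485 = 313783 → 10697089/313783
APPEND 2: p_5 = 2·10697089 + 248385 = 21642563, q_5 = 2·313783 + 7286 = 634852 → 21642563/634852
APPEND 39: p_6 = 39·21642563 + 10697089 = 854757046, q_6 = 39·634852 + 313783 = 25073011 → 854757046/25073011
APPEND 19: p_7 = 19·854757046 + 21642563 = 16262026437, q_7 = 19·25073011 + 634852 = 477022061 → 16262026437/477022061
APPEND 15: p_8 = 15·16262026437 + 854757046 = 244785153601, q_8 = 15·477022061 + 25073011 = 7180403926 → 244785153601/7180403926
APPEND 45: p_9 = 45·244785153601 + 16262026437 = 11031593938482, q_9 = 45·7180403926 + 477022061 = 323595198731 → 11031593938482/323595198731
APPEND 18: p_10 = 18·11031593938482 + 244785153601 = 198813476046277, q_10 = 18·323595198731 + 7180403926 = 5831893981084 → 198813476046277/5831893981084
APPEND 21: p_11 = 21·198813476046277 + 11031593938482 = 4186114590910299, q_11 = 21·5831893981084 + 323595198731 = 122793368801495 → 4186114590910299/122793368801495
APPEND 29: p_12 = 29·4186114590910299 + 198813476046277 = 121596136612444948, q_12 = 29·122793368801495 + 5831893981084 = 3566839589224439 → 121596136612444948/3566839589224439
APPEND 38: p_13 = 38·121596136612444948 + 4186114590910299 = 4624839305863818323, q_13 = 38·3566839589224439 + 122793368801495 = 135662697759330177 → 4624839305863818323/135662697759330177
APPEND 34: p_14 = 34·4624839305863818323 + 121596136612444948 = 157366132535982267930, q_14 = 34·135662697759330177 + 3566839589224439 = 4616098563406450457 → 157366132535982267930/4616098563406450457

248385/7286
10697089/313783
21642563/634852
16262026437/477022061
244785153601/7180403926
11031593938482/323595198731
198813476046277/5831893981084
4186114590910299/122793368801495
4624839305863818323/135662697759330177
157366132535982267930/4616098563406450457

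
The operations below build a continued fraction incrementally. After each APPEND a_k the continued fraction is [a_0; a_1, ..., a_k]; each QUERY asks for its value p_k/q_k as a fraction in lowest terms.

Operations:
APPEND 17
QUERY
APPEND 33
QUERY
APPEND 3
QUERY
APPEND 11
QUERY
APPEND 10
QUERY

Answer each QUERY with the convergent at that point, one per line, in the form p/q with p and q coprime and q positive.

APPEND 17: p_0 = 17·1 + 0 = 17, q_0 = 17·0 + 1 = 1 → 17/1
APPEND 33: p_1 = 33·17 + 1 = 562, q_1 = 33·1 + 0 = 33 → 562/33
APPEND 3: p_2 = 3·562 + 17 = 1703, q_2 = 3·33 + 1 = 100 → 1703/100
APPEND 11: p_3 = 11·1703 + 562 = 19295, q_3 = 11·100 + 33 = 1133 → 19295/1133
APPEND 10: p_4 = 10·19295 + 1703 = 194653, q_4 = 10·1133 + 100 = 11430 → 194653/11430

17/1
562/33
1703/100
19295/1133
194653/11430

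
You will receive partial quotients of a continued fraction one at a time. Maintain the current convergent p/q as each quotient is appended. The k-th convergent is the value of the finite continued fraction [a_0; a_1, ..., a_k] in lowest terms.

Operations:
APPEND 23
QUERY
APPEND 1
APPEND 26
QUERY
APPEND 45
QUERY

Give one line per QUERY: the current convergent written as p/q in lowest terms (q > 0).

23/1
647/27
29139/1216

APPEND 23: p_0 = 23·1 + 0 = 23, q_0 = 23·0 + 1 = 1 → 23/1
APPEND 1: p_1 = 1·23 + 1 = 24, q_1 = 1·1 + 0 = 1 → 24/1
APPEND 26: p_2 = 26·24 + 23 = 647, q_2 = 26·1 + 1 = 27 → 647/27
APPEND 45: p_3 = 45·647 + 24 = 29139, q_3 = 45·27 + 1 = 1216 → 29139/1216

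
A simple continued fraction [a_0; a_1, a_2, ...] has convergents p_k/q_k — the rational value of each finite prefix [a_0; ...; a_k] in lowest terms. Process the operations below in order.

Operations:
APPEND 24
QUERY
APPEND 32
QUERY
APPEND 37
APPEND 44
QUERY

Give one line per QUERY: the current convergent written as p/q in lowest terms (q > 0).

24/1
769/32
1253757/52172

APPEND 24: p_0 = 24·1 + 0 = 24, q_0 = 24·0 + 1 = 1 → 24/1
APPEND 32: p_1 = 32·24 + 1 = 769, q_1 = 32·1 + 0 = 32 → 769/32
APPEND 37: p_2 = 37·769 + 24 = 28477, q_2 = 37·32 + 1 = 1185 → 28477/1185
APPEND 44: p_3 = 44·28477 + 769 = 1253757, q_3 = 44·1185 + 32 = 52172 → 1253757/52172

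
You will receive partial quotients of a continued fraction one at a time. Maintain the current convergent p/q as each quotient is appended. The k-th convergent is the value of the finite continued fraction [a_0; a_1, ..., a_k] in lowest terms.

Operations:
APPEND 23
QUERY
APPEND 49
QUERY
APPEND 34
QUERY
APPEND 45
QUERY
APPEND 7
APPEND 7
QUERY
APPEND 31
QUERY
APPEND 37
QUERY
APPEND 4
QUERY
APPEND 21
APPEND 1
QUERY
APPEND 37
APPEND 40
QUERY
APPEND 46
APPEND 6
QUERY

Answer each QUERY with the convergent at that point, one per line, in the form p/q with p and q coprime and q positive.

APPEND 23: p_0 = 23·1 + 0 = 23, q_0 = 23·0 + 1 = 1 → 23/1
APPEND 49: p_1 = 49·23 + 1 = 1128, q_1 = 49·1 + 0 = 49 → 1128/49
APPEND 34: p_2 = 34·1128 + 23 = 38375, q_2 = 34·49 + 1 = 1667 → 38375/1667
APPEND 45: p_3 = 45·38375 + 1128 = 1728003, q_3 = 45·1667 + 49 = 75064 → 1728003/75064
APPEND 7: p_4 = 7·1728003 + 38375 = 12134396, q_4 = 7·75064 + 1667 = 527115 → 12134396/527115
APPEND 7: p_5 = 7·12134396 + 1728003 = 86668775, q_5 = 7·527115 + 75064 = 3764869 → 86668775/3764869
APPEND 31: p_6 = 31·86668775 + 12134396 = 2698866421, q_6 = 31·3764869 + 527115 = 117238054 → 2698866421/117238054
APPEND 37: p_7 = 37·2698866421 + 86668775 = 99944726352, q_7 = 37·117238054 + 3764869 = 4341572867 → 99944726352/4341572867
APPEND 4: p_8 = 4·99944726352 + 2698866421 = 402477771829, q_8 = 4·4341572867 + 117238054 = 17483529522 → 402477771829/17483529522
APPEND 21: p_9 = 21·402477771829 + 99944726352 = 8551977934761, q_9 = 21·17483529522 + 4341572867 = 371495692829 → 8551977934761/371495692829
APPEND 1: p_10 = 1·8551977934761 + 402477771829 = 8954455706590, q_10 = 1·371495692829 + 17483529522 = 388979222351 → 8954455706590/388979222351
APPEND 37: p_11 = 37·8954455706590 + 8551977934761 = 339866839078591, q_11 = 37·388979222351 + 371495692829 = 14763726919816 → 339866839078591/14763726919816
APPEND 40: p_12 = 40·339866839078591 + 8954455706590 = 13603628018850230, q_12 = 40·14763726919816 + 388979222351 = 590938056014991 → 13603628018850230/590938056014991
APPEND 46: p_13 = 46·13603628018850230 + 339866839078591 = 626106755706189171, q_13 = 46·590938056014991 + 14763726919816 = 27197914303609402 → 626106755706189171/27197914303609402
APPEND 6: p_14 = 6·626106755706189171 + 13603628018850230 = 3770244162255985256, q_14 = 6·27197914303609402 + 590938056014991 = 163778423877671403 → 3770244162255985256/163778423877671403

23/1
1128/49
38375/1667
1728003/75064
86668775/3764869
2698866421/117238054
99944726352/4341572867
402477771829/17483529522
8954455706590/388979222351
13603628018850230/590938056014991
3770244162255985256/163778423877671403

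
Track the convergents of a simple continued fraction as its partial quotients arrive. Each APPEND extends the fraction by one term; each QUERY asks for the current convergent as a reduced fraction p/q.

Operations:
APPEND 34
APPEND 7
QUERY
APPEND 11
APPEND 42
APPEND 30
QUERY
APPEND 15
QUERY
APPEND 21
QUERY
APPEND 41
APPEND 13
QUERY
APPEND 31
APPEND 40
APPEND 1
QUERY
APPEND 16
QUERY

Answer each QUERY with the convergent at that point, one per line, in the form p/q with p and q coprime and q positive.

APPEND 34: p_0 = 34·1 + 0 = 34, q_0 = 34·0 + 1 = 1 → 34/1
APPEND 7: p_1 = 7·34 + 1 = 239, q_1 = 7·1 + 0 = 7 → 239/7
APPEND 11: p_2 = 11·239 + 34 = 2663, q_2 = 11·7 + 1 = 78 → 2663/78
APPEND 42: p_3 = 42·2663 + 239 = 112085, q_3 = 42·78 + 7 = 3283 → 112085/3283
APPEND 30: p_4 = 30·112085 + 2663 = 3365213, q_4 = 30·3283 + 78 = 98568 → 3365213/98568
APPEND 15: p_5 = 15·3365213 + 112085 = 50590280, q_5 = 15·98568 + 3283 = 1481803 → 50590280/1481803
APPEND 21: p_6 = 21·50590280 + 3365213 = 1065761093, q_6 = 21·1481803 + 98568 = 31216431 → 1065761093/31216431
APPEND 41: p_7 = 41·1065761093 + 50590280 = 43746795093, q_7 = 41·31216431 + 1481803 = 1281355474 → 43746795093/1281355474
APPEND 13: p_8 = 13·43746795093 + 1065761093 = 569774097302, q_8 = 13·1281355474 + 31216431 = 16688837593 → 569774097302/16688837593
APPEND 31: p_9 = 31·569774097302 + 43746795093 = 17706743811455, q_9 = 31·16688837593 + 1281355474 = 518635320857 → 17706743811455/518635320857
APPEND 40: p_10 = 40·17706743811455 + 569774097302 = 708839526555502, q_10 = 40·518635320857 + 16688837593 = 20762101671873 → 708839526555502/20762101671873
APPEND 1: p_11 = 1·708839526555502 + 17706743811455 = 726546270366957, q_11 = 1·20762101671873 + 518635320857 = 21280736992730 → 726546270366957/21280736992730
APPEND 16: p_12 = 16·726546270366957 + 708839526555502 = 12333579852426814, q_12 = 16·21280736992730 + 20762101671873 = 361253893555553 → 12333579852426814/361253893555553

239/7
3365213/98568
50590280/1481803
1065761093/31216431
569774097302/16688837593
726546270366957/21280736992730
12333579852426814/361253893555553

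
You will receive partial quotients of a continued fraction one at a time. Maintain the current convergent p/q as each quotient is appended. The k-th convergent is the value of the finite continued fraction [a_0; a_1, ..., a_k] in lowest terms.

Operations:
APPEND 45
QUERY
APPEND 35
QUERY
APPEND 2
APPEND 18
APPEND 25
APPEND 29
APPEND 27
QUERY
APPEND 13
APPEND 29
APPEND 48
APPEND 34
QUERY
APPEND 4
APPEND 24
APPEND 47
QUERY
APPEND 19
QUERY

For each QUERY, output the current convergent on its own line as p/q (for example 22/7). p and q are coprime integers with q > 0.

APPEND 45: p_0 = 45·1 + 0 = 45, q_0 = 45·0 + 1 = 1 → 45/1
APPEND 35: p_1 = 35·45 + 1 = 1576, q_1 = 35·1 + 0 = 35 → 1576/35
APPEND 2: p_2 = 2·1576 + 45 = 3197, q_2 = 2·35 + 1 = 71 → 3197/71
APPEND 18: p_3 = 18·3197 + 1576 = 59122, q_3 = 18·71 + 35 = 1313 → 59122/1313
APPEND 25: p_4 = 25·59122 + 3197 = 1481247, q_4 = 25·1313 + 71 = 32896 → 1481247/32896
APPEND 29: p_5 = 29·1481247 + 59122 = 43015285, q_5 = 29·32896 + 1313 = 955297 → 43015285/955297
APPEND 27: p_6 = 27·43015285 + 1481247 = 1162893942, q_6 = 27·955297 + 32896 = 25825915 → 1162893942/25825915
APPEND 13: p_7 = 13·1162893942 + 43015285 = 15160636531, q_7 = 13·25825915 + 955297 = 336692192 → 15160636531/336692192
APPEND 29: p_8 = 29·15160636531 + 1162893942 = 440821353341, q_8 = 29·336692192 + 25825915 = 9789899483 → 440821353341/9789899483
APPEND 48: p_9 = 48·440821353341 + 15160636531 = 21174585596899, q_9 = 48·9789899483 + 336692192 = 470251867376 → 21174585596899/470251867376
APPEND 34: p_10 = 34·21174585596899 + 440821353341 = 720376731647907, q_10 = 34·470251867376 + 9789899483 = 15998353390267 → 720376731647907/15998353390267
APPEND 4: p_11 = 4·720376731647907 + 21174585596899 = 2902681512188527, q_11 = 4·15998353390267 + 470251867376 = 64463665428444 → 2902681512188527/64463665428444
APPEND 24: p_12 = 24·2902681512188527 + 720376731647907 = 70384733024172555, q_12 = 24·64463665428444 + 15998353390267 = 1563126323672923 → 70384733024172555/1563126323672923
APPEND 47: p_13 = 47·70384733024172555 + 2902681512188527 = 3310985133648298612, q_13 = 47·1563126323672923 + 64463665428444 = 73531400878055825 → 3310985133648298612/73531400878055825
APPEND 19: p_14 = 19·3310985133648298612 + 70384733024172555 = 62979102272341846183, q_14 = 19·73531400878055825 + 1563126323672923 = 1398659743006733598 → 62979102272341846183/1398659743006733598

45/1
1576/35
1162893942/25825915
720376731647907/15998353390267
3310985133648298612/73531400878055825
62979102272341846183/1398659743006733598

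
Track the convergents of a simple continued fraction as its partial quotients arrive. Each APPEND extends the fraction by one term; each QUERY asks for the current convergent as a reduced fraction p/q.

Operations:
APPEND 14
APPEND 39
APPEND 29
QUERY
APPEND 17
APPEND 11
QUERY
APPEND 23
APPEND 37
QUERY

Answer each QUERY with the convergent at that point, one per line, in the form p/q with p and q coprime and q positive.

15877/1132
2990893/213245
2558247708/182398211

APPEND 14: p_0 = 14·1 + 0 = 14, q_0 = 14·0 + 1 = 1 → 14/1
APPEND 39: p_1 = 39·14 + 1 = 547, q_1 = 39·1 + 0 = 39 → 547/39
APPEND 29: p_2 = 29·547 + 14 = 15877, q_2 = 29·39 + 1 = 1132 → 15877/1132
APPEND 17: p_3 = 17·15877 + 547 = 270456, q_3 = 17·1132 + 39 = 19283 → 270456/19283
APPEND 11: p_4 = 11·270456 + 15877 = 2990893, q_4 = 11·19283 + 1132 = 213245 → 2990893/213245
APPEND 23: p_5 = 23·2990893 + 270456 = 69060995, q_5 = 23·213245 + 19283 = 4923918 → 69060995/4923918
APPEND 37: p_6 = 37·69060995 + 2990893 = 2558247708, q_6 = 37·4923918 + 213245 = 182398211 → 2558247708/182398211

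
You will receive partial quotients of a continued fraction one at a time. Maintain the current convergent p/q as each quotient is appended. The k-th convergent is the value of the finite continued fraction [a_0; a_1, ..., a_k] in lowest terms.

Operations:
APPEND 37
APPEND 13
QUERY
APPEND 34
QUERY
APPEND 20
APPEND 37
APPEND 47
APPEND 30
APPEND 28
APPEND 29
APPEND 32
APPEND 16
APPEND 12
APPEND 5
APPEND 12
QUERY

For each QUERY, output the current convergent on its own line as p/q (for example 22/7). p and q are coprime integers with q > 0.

APPEND 37: p_0 = 37·1 + 0 = 37, q_0 = 37·0 + 1 = 1 → 37/1
APPEND 13: p_1 = 13·37 + 1 = 482, q_1 = 13·1 + 0 = 13 → 482/13
APPEND 34: p_2 = 34·482 + 37 = 16425, q_2 = 34·13 + 1 = 443 → 16425/443
APPEND 20: p_3 = 20·16425 + 482 = 328982, q_3 = 20·443 + 13 = 8873 → 328982/8873
APPEND 37: p_4 = 37·328982 + 16425 = 12188759, q_4 = 37·8873 + 443 = 328744 → 12188759/328744
APPEND 47: p_5 = 47·12188759 + 328982 = 573200655, q_5 = 47·328744 + 8873 = 15459841 → 573200655/15459841
APPEND 30: p_6 = 30·573200655 + 12188759 = 17208208409, q_6 = 30·15459841 + 328744 = 464123974 → 17208208409/464123974
APPEND 28: p_7 = 28·17208208409 + 573200655 = 482403036107, q_7 = 28·464123974 + 15459841 = 13010931113 → 482403036107/13010931113
APPEND 29: p_8 = 29·482403036107 + 17208208409 = 14006896255512, q_8 = 29·13010931113 + 464123974 = 377781126251 → 14006896255512/377781126251
APPEND 32: p_9 = 32·14006896255512 + 482403036107 = 448703083212491, q_9 = 32·377781126251 + 13010931113 = 12102006971145 → 448703083212491/12102006971145
APPEND 16: p_10 = 16·448703083212491 + 14006896255512 = 7193256227655368, q_10 = 16·12102006971145 + 377781126251 = 194009892664571 → 7193256227655368/194009892664571
APPEND 12: p_11 = 12·7193256227655368 + 448703083212491 = 86767777815076907, q_11 = 12·194009892664571 + 12102006971145 = 2340220718945997 → 86767777815076907/2340220718945997
APPEND 5: p_12 = 5·86767777815076907 + 7193256227655368 = 441032145303039903, q_12 = 5·2340220718945997 + 194009892664571 = 11895113487394556 → 441032145303039903/11895113487394556
APPEND 12: p_13 = 12·441032145303039903 + 86767777815076907 = 5379153521451555743, q_13 = 12·11895113487394556 + 2340220718945997 = 145081582567680669 → 5379153521451555743/145081582567680669

482/13
16425/443
5379153521451555743/145081582567680669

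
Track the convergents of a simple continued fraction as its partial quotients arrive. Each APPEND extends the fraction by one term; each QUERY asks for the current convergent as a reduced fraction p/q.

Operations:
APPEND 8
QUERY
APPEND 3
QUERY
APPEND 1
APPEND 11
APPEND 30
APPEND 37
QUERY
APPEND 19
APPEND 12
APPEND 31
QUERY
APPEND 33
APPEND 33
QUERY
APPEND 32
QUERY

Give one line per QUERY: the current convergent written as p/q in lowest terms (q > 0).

8/1
25/3
432289/52365
3081387131/373261492
3361983403271/407251308529
107685253814252/13044371510717

APPEND 8: p_0 = 8·1 + 0 = 8, q_0 = 8·0 + 1 = 1 → 8/1
APPEND 3: p_1 = 3·8 + 1 = 25, q_1 = 3·1 + 0 = 3 → 25/3
APPEND 1: p_2 = 1·25 + 8 = 33, q_2 = 1·3 + 1 = 4 → 33/4
APPEND 11: p_3 = 11·33 + 25 = 388, q_3 = 11·4 + 3 = 47 → 388/47
APPEND 30: p_4 = 30·388 + 33 = 11673, q_4 = 30·47 + 4 = 1414 → 11673/1414
APPEND 37: p_5 = 37·11673 + 388 = 432289, q_5 = 37·1414 + 47 = 52365 → 432289/52365
APPEND 19: p_6 = 19·432289 + 11673 = 8225164, q_6 = 19·52365 + 1414 = 996349 → 8225164/996349
APPEND 12: p_7 = 12·8225164 + 432289 = 99134257, q_7 = 12·996349 + 52365 = 12008553 → 99134257/12008553
APPEND 31: p_8 = 31·99134257 + 8225164 = 3081387131, q_8 = 31·12008553 + 996349 = 373261492 → 3081387131/373261492
APPEND 33: p_9 = 33·3081387131 + 99134257 = 101784909580, q_9 = 33·373261492 + 12008553 = 12329637789 → 101784909580/12329637789
APPEND 33: p_10 = 33·101784909580 + 3081387131 = 3361983403271, q_10 = 33·12329637789 + 373261492 = 407251308529 → 3361983403271/407251308529
APPEND 32: p_11 = 32·3361983403271 + 101784909580 = 107685253814252, q_11 = 32·407251308529 + 12329637789 = 13044371510717 → 107685253814252/13044371510717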